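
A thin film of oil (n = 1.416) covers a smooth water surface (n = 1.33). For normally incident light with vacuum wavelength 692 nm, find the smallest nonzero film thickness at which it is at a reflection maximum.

At the upper boundary (n = 1.0 to n = 1.416) the reflected ray undergoes a half-wave phase shift.
Ray reflecting at the bottom interface goes from n = 1.416 toward n = 1.33: no phase shift.
Exactly one π shift → a net half-wave offset.
For maximum reflection here: 2 n t = (m + ½) λ.
Minimum at m = 0: t = λ / (4 n) = 692 / (4 × 1.416) = 122 nm.

122 nm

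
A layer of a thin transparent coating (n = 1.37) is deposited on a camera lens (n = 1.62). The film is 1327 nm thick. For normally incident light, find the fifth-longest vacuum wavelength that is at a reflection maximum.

Top surface (1.0 → 1.37): reflection off a higher-index medium gives a half-wave phase shift.
Bottom surface (1.37 → 1.62): reflection off a higher-index medium gives a half-wave phase shift.
The two reflections carry the same phase change, so no net offset.
For strong reflection here: 2 n t = m λ.
λ = 2 n t / m. The fifth-longest wavelength is m = 5: λ = 2 × 1.37 × 1327 / 5.00 = 727 nm.

727 nm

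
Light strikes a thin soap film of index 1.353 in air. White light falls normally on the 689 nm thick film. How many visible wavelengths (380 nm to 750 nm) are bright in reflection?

At the upper boundary (n = 1.0 to n = 1.353) the reflected ray undergoes a half-wave phase shift.
Bottom surface (1.353 → 1.0): reflection off a lower-index medium gives no phase shift.
The two reflections differ by half a wavelength.
So the condition for constructive reflection is 2 n t = (m + ½) λ.
λ = 2 n t / (m + ½) = 1864 / (m + ½) nm.
m=1: 1243 nm (IR); m=2: 746 nm (visible); m=3: 533 nm (visible); m=4: 414 nm (visible); m=5: 339 nm (UV).

3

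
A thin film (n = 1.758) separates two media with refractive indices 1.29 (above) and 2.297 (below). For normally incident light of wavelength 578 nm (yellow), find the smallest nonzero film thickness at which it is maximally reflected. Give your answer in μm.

0.164 μm

At the upper boundary (n = 1.29 to n = 1.758) the reflected ray undergoes a half-wave phase shift.
Bottom surface (1.758 → 2.297): reflection off a higher-index medium gives a half-wave phase shift.
The two reflections carry the same phase change, so no net offset.
With no net inversion, constructive interference in reflection requires 2 n t = m λ.
Minimum nonzero at m = 1: t = λ / (2 n) = 578 / (2 × 1.758) = 164 nm.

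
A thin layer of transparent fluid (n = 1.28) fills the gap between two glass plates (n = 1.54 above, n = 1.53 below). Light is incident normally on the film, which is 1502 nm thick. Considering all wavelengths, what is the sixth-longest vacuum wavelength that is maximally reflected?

699 nm

At the upper boundary (n = 1.54 to n = 1.28) the reflected ray undergoes no phase shift.
Bottom surface (1.28 → 1.53): reflection off a higher-index medium gives a half-wave phase shift.
The two reflections differ by half a wavelength.
So the condition for constructive reflection is 2 n t = (m + ½) λ.
λ = 2 n t / (m + ½). The sixth-longest wavelength is m = 5: λ = 2 × 1.28 × 1502 / 5.50 = 699 nm.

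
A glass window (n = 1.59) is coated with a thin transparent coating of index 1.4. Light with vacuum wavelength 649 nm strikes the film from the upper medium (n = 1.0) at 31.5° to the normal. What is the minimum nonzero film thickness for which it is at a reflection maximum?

At the upper boundary (n = 1.0 to n = 1.4) the reflected ray undergoes a half-wave phase shift.
Ray reflecting at the bottom interface goes from n = 1.4 toward n = 1.59: a half-wave phase shift.
Net: no relative phase inversion (both shifts match).
For maximum reflection here: 2 n t cos θ_r = m λ.
Snell's law: 1.0 sin 31.5° = 1.4 sin θ_r → sin θ_r = 0.373, cos θ_r = 0.928.
Minimum nonzero at m = 1: t = λ / (2 n cos θ_r) = 649 / (2 × 1.4 × 0.928) = 250 nm.

250 nm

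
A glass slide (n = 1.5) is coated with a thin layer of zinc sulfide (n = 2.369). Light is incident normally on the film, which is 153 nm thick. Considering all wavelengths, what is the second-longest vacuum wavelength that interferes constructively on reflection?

At the upper boundary (n = 1.0 to n = 2.369) the reflected ray undergoes a half-wave phase shift.
Bottom surface (2.369 → 1.5): reflection off a lower-index medium gives no phase shift.
Exactly one π shift → a net half-wave offset.
With one net inversion, constructive interference in reflection requires 2 n t = (m + ½) λ.
λ = 2 n t / (m + ½). The second-longest wavelength is m = 1: λ = 2 × 2.369 × 153 / 1.50 = 483 nm.

483 nm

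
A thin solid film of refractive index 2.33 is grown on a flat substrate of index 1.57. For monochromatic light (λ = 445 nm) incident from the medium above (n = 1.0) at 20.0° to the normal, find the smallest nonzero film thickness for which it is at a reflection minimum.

At the upper boundary (n = 1.0 to n = 2.33) the reflected ray undergoes a half-wave phase shift.
At the lower boundary (n = 2.33 to n = 1.57) the reflected ray undergoes no phase shift.
Net: one phase inversion between the two reflected rays.
With one net inversion, destructive interference in reflection requires 2 n t cos θ_r = m λ.
Snell's law: 1.0 sin 20.0° = 2.33 sin θ_r → sin θ_r = 0.147, cos θ_r = 0.989.
Minimum nonzero at m = 1: t = λ / (2 n cos θ_r) = 445 / (2 × 2.33 × 0.989) = 96.5 nm.

96.5 nm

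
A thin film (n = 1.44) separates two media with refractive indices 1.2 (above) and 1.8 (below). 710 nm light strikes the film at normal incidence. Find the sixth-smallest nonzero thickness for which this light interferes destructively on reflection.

1356 nm

Ray reflecting at the top interface goes from n = 1.2 toward n = 1.44: a half-wave phase shift.
Ray reflecting at the bottom interface goes from n = 1.44 toward n = 1.8: a half-wave phase shift.
Zero or two π shifts → no net half-wave offset.
For weak reflection here: 2 n t = (m + ½) λ.
The sixth-smallest nonzero thickness corresponds to m = 5: t = (m + ½) λ / (2 n) = 5.50 × 710 / (2 × 1.44) = 1356 nm.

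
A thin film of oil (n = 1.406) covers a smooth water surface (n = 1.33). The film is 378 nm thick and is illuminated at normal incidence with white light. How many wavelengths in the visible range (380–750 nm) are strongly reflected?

Top surface (1.0 → 1.406): reflection off a higher-index medium gives a half-wave phase shift.
At the lower boundary (n = 1.406 to n = 1.33) the reflected ray undergoes no phase shift.
The two reflections differ by half a wavelength.
So the condition for constructive reflection is 2 n t = (m + ½) λ.
λ = 2 n t / (m + ½) = 1063 / (m + ½) nm.
m=0: 2126 nm (IR); m=1: 709 nm (visible); m=2: 425 nm (visible); m=3: 304 nm (UV).

2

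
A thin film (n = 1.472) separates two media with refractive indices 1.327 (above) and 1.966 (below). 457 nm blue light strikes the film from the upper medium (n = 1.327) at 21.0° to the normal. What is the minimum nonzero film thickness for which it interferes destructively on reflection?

82.0 nm

Ray reflecting at the top interface goes from n = 1.327 toward n = 1.472: a half-wave phase shift.
Bottom surface (1.472 → 1.966): reflection off a higher-index medium gives a half-wave phase shift.
The two reflections carry the same phase change, so no net offset.
So the condition for destructive reflection is 2 n t cos θ_r = (m + ½) λ.
Snell's law: 1.327 sin 21.0° = 1.472 sin θ_r → sin θ_r = 0.323, cos θ_r = 0.946.
Minimum at m = 0: t = λ / (4 n cos θ_r) = 457 / (4 × 1.472 × 0.946) = 82.0 nm.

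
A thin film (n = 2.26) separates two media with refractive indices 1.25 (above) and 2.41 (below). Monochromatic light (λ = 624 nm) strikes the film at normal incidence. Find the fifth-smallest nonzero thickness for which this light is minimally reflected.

621 nm

At the upper boundary (n = 1.25 to n = 2.26) the reflected ray undergoes a half-wave phase shift.
Ray reflecting at the bottom interface goes from n = 2.26 toward n = 2.41: a half-wave phase shift.
Zero or two π shifts → no net half-wave offset.
For weak reflection here: 2 n t = (m + ½) λ.
The fifth-smallest nonzero thickness corresponds to m = 4: t = (m + ½) λ / (2 n) = 4.50 × 624 / (2 × 2.26) = 621 nm.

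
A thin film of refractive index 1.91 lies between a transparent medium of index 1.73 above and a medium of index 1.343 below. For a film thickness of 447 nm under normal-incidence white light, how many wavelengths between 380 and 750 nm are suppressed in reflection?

2

At the upper boundary (n = 1.73 to n = 1.91) the reflected ray undergoes a half-wave phase shift.
At the lower boundary (n = 1.91 to n = 1.343) the reflected ray undergoes no phase shift.
Exactly one π shift → a net half-wave offset.
So the condition for destructive reflection is 2 n t = m λ.
λ = 2 n t / m = 1708 / m nm.
m=2: 854 nm (IR); m=3: 569 nm (visible); m=4: 427 nm (visible); m=5: 342 nm (UV).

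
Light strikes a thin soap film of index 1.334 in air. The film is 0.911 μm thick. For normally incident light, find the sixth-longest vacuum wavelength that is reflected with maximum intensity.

Ray reflecting at the top interface goes from n = 1.0 toward n = 1.334: a half-wave phase shift.
Ray reflecting at the bottom interface goes from n = 1.334 toward n = 1.0: no phase shift.
The two reflections differ by half a wavelength.
For maximum reflection here: 2 n t = (m + ½) λ.
λ = 2 n t / (m + ½). The sixth-longest wavelength is m = 5: λ = 2 × 1.334 × 911 / 5.50 = 442 nm.

442 nm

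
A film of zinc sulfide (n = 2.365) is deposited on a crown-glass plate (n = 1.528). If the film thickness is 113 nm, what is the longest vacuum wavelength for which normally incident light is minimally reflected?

534 nm

At the upper boundary (n = 1.0 to n = 2.365) the reflected ray undergoes a half-wave phase shift.
At the lower boundary (n = 2.365 to n = 1.528) the reflected ray undergoes no phase shift.
Net: one phase inversion between the two reflected rays.
For dark reflection here: 2 n t = m λ.
λ = 2 n t / m. The longest wavelength is m = 1: λ = 2 × 2.365 × 113 / 1.00 = 534 nm.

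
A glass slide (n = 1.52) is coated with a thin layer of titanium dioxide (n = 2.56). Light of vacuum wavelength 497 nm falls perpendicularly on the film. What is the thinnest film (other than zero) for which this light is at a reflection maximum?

48.5 nm

At the upper boundary (n = 1.0 to n = 2.56) the reflected ray undergoes a half-wave phase shift.
Bottom surface (2.56 → 1.52): reflection off a lower-index medium gives no phase shift.
The two reflections differ by half a wavelength.
For bright reflection here: 2 n t = (m + ½) λ.
Minimum at m = 0: t = λ / (4 n) = 497 / (4 × 2.56) = 48.5 nm.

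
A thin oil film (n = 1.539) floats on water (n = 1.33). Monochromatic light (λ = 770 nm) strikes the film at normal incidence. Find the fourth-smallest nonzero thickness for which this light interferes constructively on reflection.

876 nm

At the upper boundary (n = 1.0 to n = 1.539) the reflected ray undergoes a half-wave phase shift.
Bottom surface (1.539 → 1.33): reflection off a lower-index medium gives no phase shift.
The two reflections differ by half a wavelength.
So the condition for constructive reflection is 2 n t = (m + ½) λ.
The fourth-smallest nonzero thickness corresponds to m = 3: t = (m + ½) λ / (2 n) = 3.50 × 770 / (2 × 1.539) = 876 nm.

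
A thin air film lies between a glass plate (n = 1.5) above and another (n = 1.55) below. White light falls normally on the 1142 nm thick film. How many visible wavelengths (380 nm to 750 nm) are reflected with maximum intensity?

3

Ray reflecting at the top interface goes from n = 1.5 toward n = 1.0: no phase shift.
Ray reflecting at the bottom interface goes from n = 1.0 toward n = 1.55: a half-wave phase shift.
The two reflections differ by half a wavelength.
With one net inversion, constructive interference in reflection requires 2 n t = (m + ½) λ.
λ = 2 n t / (m + ½) = 2284 / (m + ½) nm.
m=2: 914 nm (IR); m=3: 653 nm (visible); m=4: 508 nm (visible); m=5: 415 nm (visible); m=6: 351 nm (UV).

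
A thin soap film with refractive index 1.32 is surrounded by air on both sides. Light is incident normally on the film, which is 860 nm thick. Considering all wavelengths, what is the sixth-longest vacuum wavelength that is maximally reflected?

Ray reflecting at the top interface goes from n = 1.0 toward n = 1.32: a half-wave phase shift.
At the lower boundary (n = 1.32 to n = 1.0) the reflected ray undergoes no phase shift.
The two reflections differ by half a wavelength.
So the condition for constructive reflection is 2 n t = (m + ½) λ.
λ = 2 n t / (m + ½). The sixth-longest wavelength is m = 5: λ = 2 × 1.32 × 860 / 5.50 = 413 nm.

413 nm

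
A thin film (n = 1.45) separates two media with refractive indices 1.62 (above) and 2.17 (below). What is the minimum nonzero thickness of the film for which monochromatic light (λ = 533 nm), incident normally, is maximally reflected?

Ray reflecting at the top interface goes from n = 1.62 toward n = 1.45: no phase shift.
Bottom surface (1.45 → 2.17): reflection off a higher-index medium gives a half-wave phase shift.
Exactly one π shift → a net half-wave offset.
So the condition for constructive reflection is 2 n t = (m + ½) λ.
Minimum at m = 0: t = λ / (4 n) = 533 / (4 × 1.45) = 91.9 nm.

91.9 nm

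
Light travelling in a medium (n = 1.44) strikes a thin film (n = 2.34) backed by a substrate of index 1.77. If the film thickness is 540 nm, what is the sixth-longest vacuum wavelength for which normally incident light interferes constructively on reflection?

459 nm

Ray reflecting at the top interface goes from n = 1.44 toward n = 2.34: a half-wave phase shift.
Bottom surface (2.34 → 1.77): reflection off a lower-index medium gives no phase shift.
Exactly one π shift → a net half-wave offset.
So the condition for constructive reflection is 2 n t = (m + ½) λ.
λ = 2 n t / (m + ½). The sixth-longest wavelength is m = 5: λ = 2 × 2.34 × 540 / 5.50 = 459 nm.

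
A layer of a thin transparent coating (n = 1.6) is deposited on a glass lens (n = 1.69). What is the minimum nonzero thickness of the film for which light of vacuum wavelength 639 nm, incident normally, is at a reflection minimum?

99.8 nm

At the upper boundary (n = 1.0 to n = 1.6) the reflected ray undergoes a half-wave phase shift.
At the lower boundary (n = 1.6 to n = 1.69) the reflected ray undergoes a half-wave phase shift.
Zero or two π shifts → no net half-wave offset.
With no net inversion, destructive interference in reflection requires 2 n t = (m + ½) λ.
Minimum at m = 0: t = λ / (4 n) = 639 / (4 × 1.6) = 99.8 nm.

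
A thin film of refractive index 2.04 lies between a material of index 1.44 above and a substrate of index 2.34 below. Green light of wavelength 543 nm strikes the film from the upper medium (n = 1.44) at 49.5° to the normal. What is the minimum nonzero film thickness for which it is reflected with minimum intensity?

Ray reflecting at the top interface goes from n = 1.44 toward n = 2.04: a half-wave phase shift.
Ray reflecting at the bottom interface goes from n = 2.04 toward n = 2.34: a half-wave phase shift.
The two reflections carry the same phase change, so no net offset.
So the condition for destructive reflection is 2 n t cos θ_r = (m + ½) λ.
Snell's law: 1.44 sin 49.5° = 2.04 sin θ_r → sin θ_r = 0.537, cos θ_r = 0.844.
Minimum at m = 0: t = λ / (4 n cos θ_r) = 543 / (4 × 2.04 × 0.844) = 78.9 nm.

78.9 nm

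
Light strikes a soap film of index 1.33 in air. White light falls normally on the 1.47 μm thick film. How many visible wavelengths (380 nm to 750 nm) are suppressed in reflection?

5

At the upper boundary (n = 1.0 to n = 1.33) the reflected ray undergoes a half-wave phase shift.
Ray reflecting at the bottom interface goes from n = 1.33 toward n = 1.0: no phase shift.
Net: one phase inversion between the two reflected rays.
With one net inversion, destructive interference in reflection requires 2 n t = m λ.
λ = 2 n t / m = 3910 / m nm.
m=5: 782 nm (IR); m=6: 652 nm (visible); m=7: 559 nm (visible); m=8: 489 nm (visible); m=9: 434 nm (visible); m=10: 391 nm (visible); m=11: 355 nm (UV).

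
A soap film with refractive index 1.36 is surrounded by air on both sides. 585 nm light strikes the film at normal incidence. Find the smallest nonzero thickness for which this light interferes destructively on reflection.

215 nm

At the upper boundary (n = 1.0 to n = 1.36) the reflected ray undergoes a half-wave phase shift.
Bottom surface (1.36 → 1.0): reflection off a lower-index medium gives no phase shift.
Exactly one π shift → a net half-wave offset.
For weak reflection here: 2 n t = m λ.
The smallest nonzero thickness corresponds to m = 1: t = m λ / (2 n) = 1.00 × 585 / (2 × 1.36) = 215 nm.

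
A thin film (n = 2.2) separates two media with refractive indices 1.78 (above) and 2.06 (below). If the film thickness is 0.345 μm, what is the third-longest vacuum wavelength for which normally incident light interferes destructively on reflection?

Top surface (1.78 → 2.2): reflection off a higher-index medium gives a half-wave phase shift.
Ray reflecting at the bottom interface goes from n = 2.2 toward n = 2.06: no phase shift.
The two reflections differ by half a wavelength.
For dark reflection here: 2 n t = m λ.
λ = 2 n t / m. The third-longest wavelength is m = 3: λ = 2 × 2.2 × 345 / 3.00 = 506 nm.

506 nm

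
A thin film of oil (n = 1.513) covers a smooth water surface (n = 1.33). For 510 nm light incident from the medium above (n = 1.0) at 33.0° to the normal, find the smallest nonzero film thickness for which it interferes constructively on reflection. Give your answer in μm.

0.0903 μm

At the upper boundary (n = 1.0 to n = 1.513) the reflected ray undergoes a half-wave phase shift.
At the lower boundary (n = 1.513 to n = 1.33) the reflected ray undergoes no phase shift.
Exactly one π shift → a net half-wave offset.
So the condition for constructive reflection is 2 n t cos θ_r = (m + ½) λ.
Snell's law: 1.0 sin 33.0° = 1.513 sin θ_r → sin θ_r = 0.360, cos θ_r = 0.933.
Minimum at m = 0: t = λ / (4 n cos θ_r) = 510 / (4 × 1.513 × 0.933) = 90.3 nm.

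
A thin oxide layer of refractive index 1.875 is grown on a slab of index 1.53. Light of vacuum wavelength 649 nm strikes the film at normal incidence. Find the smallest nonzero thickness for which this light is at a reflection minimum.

Ray reflecting at the top interface goes from n = 1.0 toward n = 1.875: a half-wave phase shift.
Bottom surface (1.875 → 1.53): reflection off a lower-index medium gives no phase shift.
Exactly one π shift → a net half-wave offset.
So the condition for destructive reflection is 2 n t = m λ.
The smallest nonzero thickness corresponds to m = 1: t = m λ / (2 n) = 1.00 × 649 / (2 × 1.875) = 173 nm.

173 nm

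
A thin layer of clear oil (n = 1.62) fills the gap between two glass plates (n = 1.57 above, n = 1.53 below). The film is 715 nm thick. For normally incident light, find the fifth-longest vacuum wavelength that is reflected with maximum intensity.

515 nm

Top surface (1.57 → 1.62): reflection off a higher-index medium gives a half-wave phase shift.
Ray reflecting at the bottom interface goes from n = 1.62 toward n = 1.53: no phase shift.
Exactly one π shift → a net half-wave offset.
So the condition for constructive reflection is 2 n t = (m + ½) λ.
λ = 2 n t / (m + ½). The fifth-longest wavelength is m = 4: λ = 2 × 1.62 × 715 / 4.50 = 515 nm.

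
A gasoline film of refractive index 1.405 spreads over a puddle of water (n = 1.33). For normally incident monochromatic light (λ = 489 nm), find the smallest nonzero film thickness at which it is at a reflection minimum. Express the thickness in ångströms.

Ray reflecting at the top interface goes from n = 1.0 toward n = 1.405: a half-wave phase shift.
Ray reflecting at the bottom interface goes from n = 1.405 toward n = 1.33: no phase shift.
Exactly one π shift → a net half-wave offset.
With one net inversion, destructive interference in reflection requires 2 n t = m λ.
Minimum nonzero at m = 1: t = λ / (2 n) = 489 / (2 × 1.405) = 174 nm.

1740 Å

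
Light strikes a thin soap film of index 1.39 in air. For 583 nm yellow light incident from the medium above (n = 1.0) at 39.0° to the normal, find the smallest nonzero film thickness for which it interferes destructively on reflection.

Top surface (1.0 → 1.39): reflection off a higher-index medium gives a half-wave phase shift.
Bottom surface (1.39 → 1.0): reflection off a lower-index medium gives no phase shift.
The two reflections differ by half a wavelength.
So the condition for destructive reflection is 2 n t cos θ_r = m λ.
Snell's law: 1.0 sin 39.0° = 1.39 sin θ_r → sin θ_r = 0.453, cos θ_r = 0.892.
Minimum nonzero at m = 1: t = λ / (2 n cos θ_r) = 583 / (2 × 1.39 × 0.892) = 235 nm.

235 nm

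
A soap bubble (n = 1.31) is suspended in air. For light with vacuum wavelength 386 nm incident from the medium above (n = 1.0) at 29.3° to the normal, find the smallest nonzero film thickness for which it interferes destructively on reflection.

Ray reflecting at the top interface goes from n = 1.0 toward n = 1.31: a half-wave phase shift.
Ray reflecting at the bottom interface goes from n = 1.31 toward n = 1.0: no phase shift.
Net: one phase inversion between the two reflected rays.
With one net inversion, destructive interference in reflection requires 2 n t cos θ_r = m λ.
Snell's law: 1.0 sin 29.3° = 1.31 sin θ_r → sin θ_r = 0.374, cos θ_r = 0.928.
Minimum nonzero at m = 1: t = λ / (2 n cos θ_r) = 386 / (2 × 1.31 × 0.928) = 159 nm.

159 nm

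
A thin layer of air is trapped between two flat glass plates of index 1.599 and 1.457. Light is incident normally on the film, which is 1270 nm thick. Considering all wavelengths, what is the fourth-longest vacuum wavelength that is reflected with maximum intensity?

At the upper boundary (n = 1.599 to n = 1.0) the reflected ray undergoes no phase shift.
Bottom surface (1.0 → 1.457): reflection off a higher-index medium gives a half-wave phase shift.
Net: one phase inversion between the two reflected rays.
So the condition for constructive reflection is 2 n t = (m + ½) λ.
λ = 2 n t / (m + ½). The fourth-longest wavelength is m = 3: λ = 2 × 1.0 × 1270 / 3.50 = 726 nm.

726 nm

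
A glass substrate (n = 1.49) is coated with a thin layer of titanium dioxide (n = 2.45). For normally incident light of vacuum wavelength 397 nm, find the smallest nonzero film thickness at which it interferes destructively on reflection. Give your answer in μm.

0.0810 μm

Top surface (1.0 → 2.45): reflection off a higher-index medium gives a half-wave phase shift.
Bottom surface (2.45 → 1.49): reflection off a lower-index medium gives no phase shift.
The two reflections differ by half a wavelength.
For dark reflection here: 2 n t = m λ.
Minimum nonzero at m = 1: t = λ / (2 n) = 397 / (2 × 2.45) = 81.0 nm.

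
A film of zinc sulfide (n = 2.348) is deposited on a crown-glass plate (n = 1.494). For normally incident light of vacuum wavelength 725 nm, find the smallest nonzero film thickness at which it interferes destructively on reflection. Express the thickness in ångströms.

1544 Å

At the upper boundary (n = 1.0 to n = 2.348) the reflected ray undergoes a half-wave phase shift.
Ray reflecting at the bottom interface goes from n = 2.348 toward n = 1.494: no phase shift.
The two reflections differ by half a wavelength.
For weak reflection here: 2 n t = m λ.
Minimum nonzero at m = 1: t = λ / (2 n) = 725 / (2 × 2.348) = 154 nm.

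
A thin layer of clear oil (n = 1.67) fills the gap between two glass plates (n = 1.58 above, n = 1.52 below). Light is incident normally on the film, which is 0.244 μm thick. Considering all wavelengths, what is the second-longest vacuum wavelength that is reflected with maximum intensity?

543 nm

Top surface (1.58 → 1.67): reflection off a higher-index medium gives a half-wave phase shift.
At the lower boundary (n = 1.67 to n = 1.52) the reflected ray undergoes no phase shift.
Exactly one π shift → a net half-wave offset.
With one net inversion, constructive interference in reflection requires 2 n t = (m + ½) λ.
λ = 2 n t / (m + ½). The second-longest wavelength is m = 1: λ = 2 × 1.67 × 244 / 1.50 = 543 nm.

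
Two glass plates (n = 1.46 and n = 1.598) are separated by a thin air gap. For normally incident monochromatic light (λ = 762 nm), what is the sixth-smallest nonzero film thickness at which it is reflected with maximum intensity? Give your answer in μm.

2.10 μm

Ray reflecting at the top interface goes from n = 1.46 toward n = 1.0: no phase shift.
Ray reflecting at the bottom interface goes from n = 1.0 toward n = 1.598: a half-wave phase shift.
Exactly one π shift → a net half-wave offset.
For bright reflection here: 2 n t = (m + ½) λ.
The sixth-smallest nonzero thickness corresponds to m = 5: t = (m + ½) λ / (2 n) = 5.50 × 762 / (2 × 1.0) = 2096 nm.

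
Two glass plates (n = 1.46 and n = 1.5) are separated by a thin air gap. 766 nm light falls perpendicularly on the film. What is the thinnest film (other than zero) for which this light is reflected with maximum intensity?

Top surface (1.46 → 1.0): reflection off a lower-index medium gives no phase shift.
At the lower boundary (n = 1.0 to n = 1.5) the reflected ray undergoes a half-wave phase shift.
The two reflections differ by half a wavelength.
With one net inversion, constructive interference in reflection requires 2 n t = (m + ½) λ.
Minimum at m = 0: t = λ / (4 n) = 766 / (4 × 1.0) = 192 nm.

192 nm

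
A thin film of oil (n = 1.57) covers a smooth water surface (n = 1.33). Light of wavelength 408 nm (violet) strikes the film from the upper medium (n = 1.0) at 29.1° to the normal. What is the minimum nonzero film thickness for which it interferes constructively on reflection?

Ray reflecting at the top interface goes from n = 1.0 toward n = 1.57: a half-wave phase shift.
Ray reflecting at the bottom interface goes from n = 1.57 toward n = 1.33: no phase shift.
Net: one phase inversion between the two reflected rays.
For strong reflection here: 2 n t cos θ_r = (m + ½) λ.
Snell's law: 1.0 sin 29.1° = 1.57 sin θ_r → sin θ_r = 0.310, cos θ_r = 0.951.
Minimum at m = 0: t = λ / (4 n cos θ_r) = 408 / (4 × 1.57 × 0.951) = 68.3 nm.

68.3 nm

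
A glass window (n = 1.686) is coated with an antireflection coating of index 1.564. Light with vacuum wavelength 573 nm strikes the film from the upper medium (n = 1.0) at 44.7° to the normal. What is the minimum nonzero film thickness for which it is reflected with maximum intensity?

205 nm

Ray reflecting at the top interface goes from n = 1.0 toward n = 1.564: a half-wave phase shift.
Bottom surface (1.564 → 1.686): reflection off a higher-index medium gives a half-wave phase shift.
The two reflections carry the same phase change, so no net offset.
For maximum reflection here: 2 n t cos θ_r = m λ.
Snell's law: 1.0 sin 44.7° = 1.564 sin θ_r → sin θ_r = 0.450, cos θ_r = 0.893.
Minimum nonzero at m = 1: t = λ / (2 n cos θ_r) = 573 / (2 × 1.564 × 0.893) = 205 nm.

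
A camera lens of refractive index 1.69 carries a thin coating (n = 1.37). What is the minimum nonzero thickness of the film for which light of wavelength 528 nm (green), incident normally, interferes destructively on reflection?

96.4 nm

Top surface (1.0 → 1.37): reflection off a higher-index medium gives a half-wave phase shift.
Bottom surface (1.37 → 1.69): reflection off a higher-index medium gives a half-wave phase shift.
Net: no relative phase inversion (both shifts match).
So the condition for destructive reflection is 2 n t = (m + ½) λ.
Minimum at m = 0: t = λ / (4 n) = 528 / (4 × 1.37) = 96.4 nm.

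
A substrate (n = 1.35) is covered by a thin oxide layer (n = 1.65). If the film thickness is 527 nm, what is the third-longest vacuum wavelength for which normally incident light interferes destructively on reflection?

Top surface (1.0 → 1.65): reflection off a higher-index medium gives a half-wave phase shift.
At the lower boundary (n = 1.65 to n = 1.35) the reflected ray undergoes no phase shift.
The two reflections differ by half a wavelength.
With one net inversion, destructive interference in reflection requires 2 n t = m λ.
λ = 2 n t / m. The third-longest wavelength is m = 3: λ = 2 × 1.65 × 527 / 3.00 = 580 nm.

580 nm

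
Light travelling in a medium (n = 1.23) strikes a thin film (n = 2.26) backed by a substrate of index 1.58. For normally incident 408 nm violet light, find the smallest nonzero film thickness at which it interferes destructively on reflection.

90.3 nm

Top surface (1.23 → 2.26): reflection off a higher-index medium gives a half-wave phase shift.
At the lower boundary (n = 2.26 to n = 1.58) the reflected ray undergoes no phase shift.
The two reflections differ by half a wavelength.
With one net inversion, destructive interference in reflection requires 2 n t = m λ.
Minimum nonzero at m = 1: t = λ / (2 n) = 408 / (2 × 2.26) = 90.3 nm.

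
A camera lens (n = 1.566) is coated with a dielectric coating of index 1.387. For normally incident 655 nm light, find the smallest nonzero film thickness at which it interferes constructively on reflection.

Ray reflecting at the top interface goes from n = 1.0 toward n = 1.387: a half-wave phase shift.
Ray reflecting at the bottom interface goes from n = 1.387 toward n = 1.566: a half-wave phase shift.
The two reflections carry the same phase change, so no net offset.
So the condition for constructive reflection is 2 n t = m λ.
Minimum nonzero at m = 1: t = λ / (2 n) = 655 / (2 × 1.387) = 236 nm.

236 nm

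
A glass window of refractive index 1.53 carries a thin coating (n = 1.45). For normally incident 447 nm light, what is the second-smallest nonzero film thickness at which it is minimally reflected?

231 nm

Ray reflecting at the top interface goes from n = 1.0 toward n = 1.45: a half-wave phase shift.
At the lower boundary (n = 1.45 to n = 1.53) the reflected ray undergoes a half-wave phase shift.
Net: no relative phase inversion (both shifts match).
For weak reflection here: 2 n t = (m + ½) λ.
The second-smallest nonzero thickness corresponds to m = 1: t = (m + ½) λ / (2 n) = 1.50 × 447 / (2 × 1.45) = 231 nm.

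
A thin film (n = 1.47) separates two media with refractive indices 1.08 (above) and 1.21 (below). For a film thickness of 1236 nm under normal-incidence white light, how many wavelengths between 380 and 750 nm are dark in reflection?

At the upper boundary (n = 1.08 to n = 1.47) the reflected ray undergoes a half-wave phase shift.
Ray reflecting at the bottom interface goes from n = 1.47 toward n = 1.21: no phase shift.
The two reflections differ by half a wavelength.
With one net inversion, destructive interference in reflection requires 2 n t = m λ.
λ = 2 n t / m = 3634 / m nm.
m=4: 908 nm (IR); m=5: 727 nm (visible); m=6: 606 nm (visible); m=7: 519 nm (visible); m=8: 454 nm (visible); m=9: 404 nm (visible); m=10: 363 nm (UV).

5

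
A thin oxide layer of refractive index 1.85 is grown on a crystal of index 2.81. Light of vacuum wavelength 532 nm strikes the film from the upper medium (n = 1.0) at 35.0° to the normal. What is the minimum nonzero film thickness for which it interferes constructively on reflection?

Ray reflecting at the top interface goes from n = 1.0 toward n = 1.85: a half-wave phase shift.
Ray reflecting at the bottom interface goes from n = 1.85 toward n = 2.81: a half-wave phase shift.
Zero or two π shifts → no net half-wave offset.
For bright reflection here: 2 n t cos θ_r = m λ.
Snell's law: 1.0 sin 35.0° = 1.85 sin θ_r → sin θ_r = 0.310, cos θ_r = 0.951.
Minimum nonzero at m = 1: t = λ / (2 n cos θ_r) = 532 / (2 × 1.85 × 0.951) = 151 nm.

151 nm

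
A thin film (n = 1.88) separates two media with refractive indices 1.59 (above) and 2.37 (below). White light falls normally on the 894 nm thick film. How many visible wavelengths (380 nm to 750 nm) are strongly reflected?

Ray reflecting at the top interface goes from n = 1.59 toward n = 1.88: a half-wave phase shift.
At the lower boundary (n = 1.88 to n = 2.37) the reflected ray undergoes a half-wave phase shift.
Zero or two π shifts → no net half-wave offset.
So the condition for constructive reflection is 2 n t = m λ.
λ = 2 n t / m = 3361 / m nm.
m=4: 840 nm (IR); m=5: 672 nm (visible); m=6: 560 nm (visible); m=7: 480 nm (visible); m=8: 420 nm (visible); m=9: 373 nm (UV).

4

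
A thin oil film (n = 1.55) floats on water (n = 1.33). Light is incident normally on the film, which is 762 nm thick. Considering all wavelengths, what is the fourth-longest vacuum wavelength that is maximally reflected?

At the upper boundary (n = 1.0 to n = 1.55) the reflected ray undergoes a half-wave phase shift.
Ray reflecting at the bottom interface goes from n = 1.55 toward n = 1.33: no phase shift.
The two reflections differ by half a wavelength.
With one net inversion, constructive interference in reflection requires 2 n t = (m + ½) λ.
λ = 2 n t / (m + ½). The fourth-longest wavelength is m = 3: λ = 2 × 1.55 × 762 / 3.50 = 675 nm.

675 nm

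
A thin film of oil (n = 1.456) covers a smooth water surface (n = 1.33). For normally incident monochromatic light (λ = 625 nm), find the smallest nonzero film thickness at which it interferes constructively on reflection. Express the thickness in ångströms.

Ray reflecting at the top interface goes from n = 1.0 toward n = 1.456: a half-wave phase shift.
At the lower boundary (n = 1.456 to n = 1.33) the reflected ray undergoes no phase shift.
Net: one phase inversion between the two reflected rays.
For maximum reflection here: 2 n t = (m + ½) λ.
Minimum at m = 0: t = λ / (4 n) = 625 / (4 × 1.456) = 107 nm.

1073 Å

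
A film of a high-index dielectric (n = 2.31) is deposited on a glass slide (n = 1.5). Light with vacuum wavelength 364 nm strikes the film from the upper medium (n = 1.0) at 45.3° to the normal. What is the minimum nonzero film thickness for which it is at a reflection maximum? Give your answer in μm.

At the upper boundary (n = 1.0 to n = 2.31) the reflected ray undergoes a half-wave phase shift.
Bottom surface (2.31 → 1.5): reflection off a lower-index medium gives no phase shift.
Exactly one π shift → a net half-wave offset.
For strong reflection here: 2 n t cos θ_r = (m + ½) λ.
Snell's law: 1.0 sin 45.3° = 2.31 sin θ_r → sin θ_r = 0.308, cos θ_r = 0.951.
Minimum at m = 0: t = λ / (4 n cos θ_r) = 364 / (4 × 2.31 × 0.951) = 41.4 nm.

0.0414 μm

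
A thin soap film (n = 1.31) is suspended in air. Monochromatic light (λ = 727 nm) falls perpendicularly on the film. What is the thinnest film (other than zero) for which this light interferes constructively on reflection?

139 nm

Top surface (1.0 → 1.31): reflection off a higher-index medium gives a half-wave phase shift.
Bottom surface (1.31 → 1.0): reflection off a lower-index medium gives no phase shift.
The two reflections differ by half a wavelength.
So the condition for constructive reflection is 2 n t = (m + ½) λ.
Minimum at m = 0: t = λ / (4 n) = 727 / (4 × 1.31) = 139 nm.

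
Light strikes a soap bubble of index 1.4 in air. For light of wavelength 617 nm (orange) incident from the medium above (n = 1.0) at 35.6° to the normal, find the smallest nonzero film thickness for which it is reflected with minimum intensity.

At the upper boundary (n = 1.0 to n = 1.4) the reflected ray undergoes a half-wave phase shift.
Ray reflecting at the bottom interface goes from n = 1.4 toward n = 1.0: no phase shift.
Net: one phase inversion between the two reflected rays.
With one net inversion, destructive interference in reflection requires 2 n t cos θ_r = m λ.
Snell's law: 1.0 sin 35.6° = 1.4 sin θ_r → sin θ_r = 0.416, cos θ_r = 0.909.
Minimum nonzero at m = 1: t = λ / (2 n cos θ_r) = 617 / (2 × 1.4 × 0.909) = 242 nm.

242 nm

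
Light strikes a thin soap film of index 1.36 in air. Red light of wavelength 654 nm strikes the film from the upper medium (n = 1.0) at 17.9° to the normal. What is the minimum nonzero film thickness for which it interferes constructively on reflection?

Top surface (1.0 → 1.36): reflection off a higher-index medium gives a half-wave phase shift.
Ray reflecting at the bottom interface goes from n = 1.36 toward n = 1.0: no phase shift.
Net: one phase inversion between the two reflected rays.
So the condition for constructive reflection is 2 n t cos θ_r = (m + ½) λ.
Snell's law: 1.0 sin 17.9° = 1.36 sin θ_r → sin θ_r = 0.226, cos θ_r = 0.974.
Minimum at m = 0: t = λ / (4 n cos θ_r) = 654 / (4 × 1.36 × 0.974) = 123 nm.

123 nm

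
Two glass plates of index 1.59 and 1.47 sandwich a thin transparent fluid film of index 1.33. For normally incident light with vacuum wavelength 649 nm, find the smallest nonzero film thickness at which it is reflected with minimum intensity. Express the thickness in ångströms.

2440 Å

At the upper boundary (n = 1.59 to n = 1.33) the reflected ray undergoes no phase shift.
Ray reflecting at the bottom interface goes from n = 1.33 toward n = 1.47: a half-wave phase shift.
Net: one phase inversion between the two reflected rays.
With one net inversion, destructive interference in reflection requires 2 n t = m λ.
Minimum nonzero at m = 1: t = λ / (2 n) = 649 / (2 × 1.33) = 244 nm.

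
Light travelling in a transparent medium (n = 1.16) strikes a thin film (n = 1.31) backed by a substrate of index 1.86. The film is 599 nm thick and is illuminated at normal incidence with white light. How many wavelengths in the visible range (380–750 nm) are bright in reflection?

Ray reflecting at the top interface goes from n = 1.16 toward n = 1.31: a half-wave phase shift.
Bottom surface (1.31 → 1.86): reflection off a higher-index medium gives a half-wave phase shift.
The two reflections carry the same phase change, so no net offset.
With no net inversion, constructive interference in reflection requires 2 n t = m λ.
λ = 2 n t / m = 1569 / m nm.
m=2: 785 nm (IR); m=3: 523 nm (visible); m=4: 392 nm (visible); m=5: 314 nm (UV).

2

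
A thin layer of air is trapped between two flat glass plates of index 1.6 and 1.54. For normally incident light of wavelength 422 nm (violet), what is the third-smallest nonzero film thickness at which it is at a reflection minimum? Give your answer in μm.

Ray reflecting at the top interface goes from n = 1.6 toward n = 1.0: no phase shift.
Ray reflecting at the bottom interface goes from n = 1.0 toward n = 1.54: a half-wave phase shift.
Exactly one π shift → a net half-wave offset.
With one net inversion, destructive interference in reflection requires 2 n t = m λ.
The third-smallest nonzero thickness corresponds to m = 3: t = m λ / (2 n) = 3.00 × 422 / (2 × 1.0) = 633 nm.

0.633 μm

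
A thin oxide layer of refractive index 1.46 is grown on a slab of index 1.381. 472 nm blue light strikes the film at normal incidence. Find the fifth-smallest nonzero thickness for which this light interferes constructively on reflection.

Top surface (1.0 → 1.46): reflection off a higher-index medium gives a half-wave phase shift.
At the lower boundary (n = 1.46 to n = 1.381) the reflected ray undergoes no phase shift.
Net: one phase inversion between the two reflected rays.
For maximum reflection here: 2 n t = (m + ½) λ.
The fifth-smallest nonzero thickness corresponds to m = 4: t = (m + ½) λ / (2 n) = 4.50 × 472 / (2 × 1.46) = 727 nm.

727 nm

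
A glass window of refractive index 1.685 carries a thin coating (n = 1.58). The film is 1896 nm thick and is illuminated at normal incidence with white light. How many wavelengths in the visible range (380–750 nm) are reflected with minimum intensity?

Top surface (1.0 → 1.58): reflection off a higher-index medium gives a half-wave phase shift.
Bottom surface (1.58 → 1.685): reflection off a higher-index medium gives a half-wave phase shift.
Net: no relative phase inversion (both shifts match).
So the condition for destructive reflection is 2 n t = (m + ½) λ.
λ = 2 n t / (m + ½) = 5991 / (m + ½) nm.
m=7: 799 nm (IR); m=8: 705 nm (visible); m=9: 631 nm (visible); m=10: 571 nm (visible); m=11: 521 nm (visible); m=12: 479 nm (visible); m=13: 444 nm (visible); m=14: 413 nm (visible); m=15: 387 nm (visible); m=16: 363 nm (UV).

8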